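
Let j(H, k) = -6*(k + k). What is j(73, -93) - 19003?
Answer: -17887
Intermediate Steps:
j(H, k) = -12*k
j(73, -93) - 19003 = -12*(-93) - 19003 = 1116 - 19003 = -17887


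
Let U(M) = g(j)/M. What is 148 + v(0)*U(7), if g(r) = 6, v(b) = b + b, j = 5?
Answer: 148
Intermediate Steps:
v(b) = 2*b
U(M) = 6/M
148 + v(0)*U(7) = 148 + (2*0)*(6/7) = 148 + 0*(6*(⅐)) = 148 + 0*(6/7) = 148 + 0 = 148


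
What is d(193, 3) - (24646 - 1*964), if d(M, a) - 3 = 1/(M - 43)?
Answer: -3551849/150 ≈ -23679.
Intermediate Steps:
d(M, a) = 3 + 1/(-43 + M) (d(M, a) = 3 + 1/(M - 43) = 3 + 1/(-43 + M))
d(193, 3) - (24646 - 1*964) = (-128 + 3*193)/(-43 + 193) - (24646 - 1*964) = (-128 + 579)/150 - (24646 - 964) = (1/150)*451 - 1*23682 = 451/150 - 23682 = -3551849/150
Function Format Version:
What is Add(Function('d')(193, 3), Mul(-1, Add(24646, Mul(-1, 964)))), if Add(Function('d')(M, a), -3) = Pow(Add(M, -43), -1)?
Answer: Rational(-3551849, 150) ≈ -23679.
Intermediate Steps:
Function('d')(M, a) = Add(3, Pow(Add(-43, M), -1)) (Function('d')(M, a) = Add(3, Pow(Add(M, -43), -1)) = Add(3, Pow(Add(-43, M), -1)))
Add(Function('d')(193, 3), Mul(-1, Add(24646, Mul(-1, 964)))) = Add(Mul(Pow(Add(-43, 193), -1), Add(-128, Mul(3, 193))), Mul(-1, Add(24646, Mul(-1, 964)))) = Add(Mul(Pow(150, -1), Add(-128, 579)), Mul(-1, Add(24646, -964))) = Add(Mul(Rational(1, 150), 451), Mul(-1, 23682)) = Add(Rational(451, 150), -23682) = Rational(-3551849, 150)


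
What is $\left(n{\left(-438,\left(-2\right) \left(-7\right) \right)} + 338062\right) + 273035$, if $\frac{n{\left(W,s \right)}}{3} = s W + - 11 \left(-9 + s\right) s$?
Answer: $590391$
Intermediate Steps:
$n{\left(W,s \right)} = 3 W s + 3 s \left(99 - 11 s\right)$ ($n{\left(W,s \right)} = 3 \left(s W + - 11 \left(-9 + s\right) s\right) = 3 \left(W s + \left(99 - 11 s\right) s\right) = 3 \left(W s + s \left(99 - 11 s\right)\right) = 3 W s + 3 s \left(99 - 11 s\right)$)
$\left(n{\left(-438,\left(-2\right) \left(-7\right) \right)} + 338062\right) + 273035 = \left(3 \left(\left(-2\right) \left(-7\right)\right) \left(99 - 438 - 11 \left(\left(-2\right) \left(-7\right)\right)\right) + 338062\right) + 273035 = \left(3 \cdot 14 \left(99 - 438 - 154\right) + 338062\right) + 273035 = \left(3 \cdot 14 \left(-493\right) + 338062\right) + 273035 = \left(-20706 + 338062\right) + 273035 = 317356 + 273035 = 590391$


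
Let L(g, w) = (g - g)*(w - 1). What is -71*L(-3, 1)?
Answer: 0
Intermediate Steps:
L(g, w) = 0 (L(g, w) = 0*(-1 + w) = 0)
-71*L(-3, 1) = -71*0 = 0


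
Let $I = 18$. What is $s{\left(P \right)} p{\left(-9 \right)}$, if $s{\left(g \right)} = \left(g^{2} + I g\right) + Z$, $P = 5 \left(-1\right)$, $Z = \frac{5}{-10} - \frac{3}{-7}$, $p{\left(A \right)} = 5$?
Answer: $- \frac{4555}{14} \approx -325.36$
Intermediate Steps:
$Z = - \frac{1}{14}$ ($Z = 5 \left(- \frac{1}{10}\right) - - \frac{3}{7} = - \frac{1}{2} + \frac{3}{7} = - \frac{1}{14} \approx -0.071429$)
$P = -5$
$s{\left(g \right)} = - \frac{1}{14} + g^{2} + 18 g$ ($s{\left(g \right)} = \left(g^{2} + 18 g\right) - \frac{1}{14} = - \frac{1}{14} + g^{2} + 18 g$)
$s{\left(P \right)} p{\left(-9 \right)} = \left(- \frac{1}{14} + \left(-5\right)^{2} + 18 \left(-5\right)\right) 5 = \left(- \frac{1}{14} + 25 - 90\right) 5 = \left(- \frac{911}{14}\right) 5 = - \frac{4555}{14}$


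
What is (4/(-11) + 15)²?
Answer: 25921/121 ≈ 214.22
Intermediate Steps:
(4/(-11) + 15)² = (4*(-1/11) + 15)² = (-4/11 + 15)² = (161/11)² = 25921/121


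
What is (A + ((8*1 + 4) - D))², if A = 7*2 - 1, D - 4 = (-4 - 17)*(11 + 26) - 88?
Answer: 784996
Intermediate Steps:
D = -861 (D = 4 + ((-4 - 17)*(11 + 26) - 88) = 4 + (-21*37 - 88) = 4 + (-777 - 88) = 4 - 865 = -861)
A = 13 (A = 14 - 1 = 13)
(A + ((8*1 + 4) - D))² = (13 + ((8*1 + 4) - 1*(-861)))² = (13 + ((8 + 4) + 861))² = (13 + (12 + 861))² = (13 + 873)² = 886² = 784996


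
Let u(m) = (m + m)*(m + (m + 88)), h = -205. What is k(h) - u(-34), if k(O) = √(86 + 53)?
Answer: 1360 + √139 ≈ 1371.8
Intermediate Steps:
u(m) = 2*m*(88 + 2*m) (u(m) = (2*m)*(m + (88 + m)) = (2*m)*(88 + 2*m) = 2*m*(88 + 2*m))
k(O) = √139
k(h) - u(-34) = √139 - 4*(-34)*(44 - 34) = √139 - 4*(-34)*10 = √139 - 1*(-1360) = √139 + 1360 = 1360 + √139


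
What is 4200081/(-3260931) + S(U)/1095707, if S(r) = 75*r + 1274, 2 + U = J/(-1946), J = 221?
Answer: -2982842188940961/2317702166860094 ≈ -1.2870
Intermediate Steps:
U = -4113/1946 (U = -2 + 221/(-1946) = -2 + 221*(-1/1946) = -2 - 221/1946 = -4113/1946 ≈ -2.1136)
S(r) = 1274 + 75*r
4200081/(-3260931) + S(U)/1095707 = 4200081/(-3260931) + (1274 + 75*(-4113/1946))/1095707 = 4200081*(-1/3260931) + (1274 - 308475/1946)*(1/1095707) = -1400027/1086977 + (2170729/1946)*(1/1095707) = -1400027/1086977 + 2170729/2132245822 = -2982842188940961/2317702166860094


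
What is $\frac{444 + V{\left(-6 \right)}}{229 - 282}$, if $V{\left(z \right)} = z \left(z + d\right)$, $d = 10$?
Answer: $- \frac{420}{53} \approx -7.9245$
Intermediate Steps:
$V{\left(z \right)} = z \left(10 + z\right)$ ($V{\left(z \right)} = z \left(z + 10\right) = z \left(10 + z\right)$)
$\frac{444 + V{\left(-6 \right)}}{229 - 282} = \frac{444 - 6 \left(10 - 6\right)}{229 - 282} = \frac{444 - 24}{-53} = \left(444 - 24\right) \left(- \frac{1}{53}\right) = 420 \left(- \frac{1}{53}\right) = - \frac{420}{53}$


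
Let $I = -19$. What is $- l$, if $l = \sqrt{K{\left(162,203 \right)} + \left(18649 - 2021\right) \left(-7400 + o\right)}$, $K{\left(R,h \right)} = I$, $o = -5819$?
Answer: $- 3 i \sqrt{24422839} \approx - 14826.0 i$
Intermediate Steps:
$K{\left(R,h \right)} = -19$
$l = 3 i \sqrt{24422839}$ ($l = \sqrt{-19 + \left(18649 - 2021\right) \left(-7400 - 5819\right)} = \sqrt{-19 + 16628 \left(-13219\right)} = \sqrt{-19 - 219805532} = \sqrt{-219805551} = 3 i \sqrt{24422839} \approx 14826.0 i$)
$- l = - 3 i \sqrt{24422839}$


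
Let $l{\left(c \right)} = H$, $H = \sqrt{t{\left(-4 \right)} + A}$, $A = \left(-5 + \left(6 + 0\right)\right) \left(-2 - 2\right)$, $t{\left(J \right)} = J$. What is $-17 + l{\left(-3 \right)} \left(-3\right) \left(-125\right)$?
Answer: $-17 + 750 i \sqrt{2} \approx -17.0 + 1060.7 i$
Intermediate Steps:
$A = -4$ ($A = \left(-5 + 6\right) \left(-2 - 2\right) = 1 \left(-4\right) = -4$)
$H = 2 i \sqrt{2}$ ($H = \sqrt{-4 - 4} = \sqrt{-8} = 2 i \sqrt{2} \approx 2.8284 i$)
$l{\left(c \right)} = 2 i \sqrt{2}$
$-17 + l{\left(-3 \right)} \left(-3\right) \left(-125\right) = -17 + 2 i \sqrt{2} \left(-3\right) \left(-125\right) = -17 + - 6 i \sqrt{2} \left(-125\right) = -17 + 750 i \sqrt{2}$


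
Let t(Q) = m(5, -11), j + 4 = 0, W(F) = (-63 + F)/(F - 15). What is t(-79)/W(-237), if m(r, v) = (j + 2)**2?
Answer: 84/25 ≈ 3.3600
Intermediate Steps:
W(F) = (-63 + F)/(-15 + F)
j = -4 (j = -4 + 0 = -4)
m(r, v) = 4 (m(r, v) = (-4 + 2)**2 = (-2)**2 = 4)
t(Q) = 4
t(-79)/W(-237) = 4/(((-63 - 237)/(-15 - 237))) = 4/((-300/(-252))) = 4/((-1/252*(-300))) = 4/(25/21) = 4*(21/25) = 84/25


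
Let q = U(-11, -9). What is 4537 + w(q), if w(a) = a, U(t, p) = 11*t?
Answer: 4416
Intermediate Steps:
q = -121 (q = 11*(-11) = -121)
4537 + w(q) = 4537 - 121 = 4416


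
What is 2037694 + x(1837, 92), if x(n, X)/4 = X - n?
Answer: 2030714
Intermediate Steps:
x(n, X) = -4*n + 4*X (x(n, X) = 4*(X - n) = -4*n + 4*X)
2037694 + x(1837, 92) = 2037694 + (-4*1837 + 4*92) = 2037694 + (-7348 + 368) = 2037694 - 6980 = 2030714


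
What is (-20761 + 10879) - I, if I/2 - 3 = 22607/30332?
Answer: -149984015/15166 ≈ -9889.5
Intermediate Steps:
I = 113603/15166 (I = 6 + 2*(22607/30332) = 6 + 22607/15166 = 113603/15166 ≈ 7.4906)
(-20761 + 10879) - I = (-20761 + 10879) - 1*113603/15166 = -9882 - 113603/15166 = -149984015/15166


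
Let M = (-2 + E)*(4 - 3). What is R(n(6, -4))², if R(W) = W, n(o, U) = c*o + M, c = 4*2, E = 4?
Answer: 2500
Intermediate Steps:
M = 2 (M = (-2 + 4)*(4 - 3) = 2*1 = 2)
c = 8
n(o, U) = 2 + 8*o (n(o, U) = 8*o + 2 = 2 + 8*o)
R(n(6, -4))² = (2 + 8*6)² = (2 + 48)² = 50² = 2500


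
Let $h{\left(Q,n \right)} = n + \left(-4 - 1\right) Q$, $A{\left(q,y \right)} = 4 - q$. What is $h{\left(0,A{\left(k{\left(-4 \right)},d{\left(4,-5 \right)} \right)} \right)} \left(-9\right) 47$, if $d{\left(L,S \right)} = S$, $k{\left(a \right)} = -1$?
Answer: $-2115$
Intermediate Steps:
$h{\left(Q,n \right)} = n - 5 Q$ ($h{\left(Q,n \right)} = n + \left(-4 - 1\right) Q = n - 5 Q$)
$h{\left(0,A{\left(k{\left(-4 \right)},d{\left(4,-5 \right)} \right)} \right)} \left(-9\right) 47 = \left(\left(4 - -1\right) - 0\right) \left(-9\right) 47 = \left(\left(4 + 1\right) + 0\right) \left(-9\right) 47 = \left(5 + 0\right) \left(-9\right) 47 = 5 \left(-9\right) 47 = \left(-45\right) 47 = -2115$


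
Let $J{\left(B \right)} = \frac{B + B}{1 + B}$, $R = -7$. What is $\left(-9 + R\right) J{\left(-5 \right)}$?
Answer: $-40$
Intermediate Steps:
$J{\left(B \right)} = \frac{2 B}{1 + B}$
$\left(-9 + R\right) J{\left(-5 \right)} = \left(-9 - 7\right) 2 \left(-5\right) \frac{1}{1 - 5} = - 16 \cdot 2 \left(-5\right) \frac{1}{-4} = - 16 \cdot 2 \left(-5\right) \left(- \frac{1}{4}\right) = \left(-16\right) \frac{5}{2} = -40$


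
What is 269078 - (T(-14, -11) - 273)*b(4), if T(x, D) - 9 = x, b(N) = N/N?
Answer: 269356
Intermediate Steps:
b(N) = 1
T(x, D) = 9 + x
269078 - (T(-14, -11) - 273)*b(4) = 269078 - ((9 - 14) - 273) = 269078 - (-5 - 273) = 269078 - (-278) = 269078 - 1*(-278) = 269078 + 278 = 269356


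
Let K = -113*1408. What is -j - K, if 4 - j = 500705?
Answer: 659805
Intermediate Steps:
j = -500701 (j = 4 - 1*500705 = 4 - 500705 = -500701)
K = -159104
-j - K = -1*(-500701) - 1*(-159104) = 500701 + 159104 = 659805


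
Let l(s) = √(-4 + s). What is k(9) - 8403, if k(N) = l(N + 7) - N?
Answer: -8412 + 2*√3 ≈ -8408.5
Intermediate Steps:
k(N) = √(3 + N) - N (k(N) = √(-4 + (N + 7)) - N = √(-4 + (7 + N)) - N = √(3 + N) - N)
k(9) - 8403 = (√(3 + 9) - 1*9) - 8403 = (√12 - 9) - 8403 = (2*√3 - 9) - 8403 = (-9 + 2*√3) - 8403 = -8412 + 2*√3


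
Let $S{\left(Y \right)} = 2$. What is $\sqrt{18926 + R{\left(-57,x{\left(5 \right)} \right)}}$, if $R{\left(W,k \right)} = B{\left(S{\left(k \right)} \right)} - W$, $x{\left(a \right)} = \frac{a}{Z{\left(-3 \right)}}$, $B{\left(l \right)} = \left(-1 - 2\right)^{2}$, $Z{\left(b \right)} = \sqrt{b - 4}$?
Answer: $4 \sqrt{1187} \approx 137.81$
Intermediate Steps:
$Z{\left(b \right)} = \sqrt{-4 + b}$
$B{\left(l \right)} = 9$ ($B{\left(l \right)} = \left(-3\right)^{2} = 9$)
$x{\left(a \right)} = - \frac{i a \sqrt{7}}{7}$ ($x{\left(a \right)} = \frac{a}{\sqrt{-4 - 3}} = \frac{a}{\sqrt{-7}} = \frac{a}{i \sqrt{7}} = a \left(- \frac{i \sqrt{7}}{7}\right) = - \frac{i a \sqrt{7}}{7}$)
$R{\left(W,k \right)} = 9 - W$
$\sqrt{18926 + R{\left(-57,x{\left(5 \right)} \right)}} = \sqrt{18926 + \left(9 - -57\right)} = \sqrt{18926 + \left(9 + 57\right)} = \sqrt{18926 + 66} = \sqrt{18992} = 4 \sqrt{1187}$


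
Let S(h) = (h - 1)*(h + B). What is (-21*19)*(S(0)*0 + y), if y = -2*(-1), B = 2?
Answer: -798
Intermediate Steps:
S(h) = (-1 + h)*(2 + h) (S(h) = (h - 1)*(h + 2) = (-1 + h)*(2 + h))
y = 2
(-21*19)*(S(0)*0 + y) = (-21*19)*((-2 + 0 + 0²)*0 + 2) = -399*((-2 + 0 + 0)*0 + 2) = -399*(-2*0 + 2) = -399*(0 + 2) = -399*2 = -798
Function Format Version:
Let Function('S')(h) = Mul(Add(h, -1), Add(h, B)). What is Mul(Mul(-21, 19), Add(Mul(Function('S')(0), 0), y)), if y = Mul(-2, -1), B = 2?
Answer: -798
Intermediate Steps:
Function('S')(h) = Mul(Add(-1, h), Add(2, h)) (Function('S')(h) = Mul(Add(h, -1), Add(h, 2)) = Mul(Add(-1, h), Add(2, h)))
y = 2
Mul(Mul(-21, 19), Add(Mul(Function('S')(0), 0), y)) = Mul(Mul(-21, 19), Add(Mul(Add(-2, 0, Pow(0, 2)), 0), 2)) = Mul(-399, Add(Mul(Add(-2, 0, 0), 0), 2)) = Mul(-399, Add(Mul(-2, 0), 2)) = Mul(-399, Add(0, 2)) = Mul(-399, 2) = -798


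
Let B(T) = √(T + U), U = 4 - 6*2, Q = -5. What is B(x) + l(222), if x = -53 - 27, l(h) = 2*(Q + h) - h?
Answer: 212 + 2*I*√22 ≈ 212.0 + 9.3808*I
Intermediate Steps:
l(h) = -10 + h (l(h) = 2*(-5 + h) - h = (-10 + 2*h) - h = -10 + h)
U = -8 (U = 4 - 12 = -8)
x = -80
B(T) = √(-8 + T) (B(T) = √(T - 8) = √(-8 + T))
B(x) + l(222) = √(-8 - 80) + (-10 + 222) = √(-88) + 212 = 2*I*√22 + 212 = 212 + 2*I*√22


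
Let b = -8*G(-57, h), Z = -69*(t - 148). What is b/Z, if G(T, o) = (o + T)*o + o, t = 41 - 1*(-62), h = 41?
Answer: 328/207 ≈ 1.5845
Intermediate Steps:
t = 103 (t = 41 + 62 = 103)
G(T, o) = o + o*(T + o) (G(T, o) = (T + o)*o + o = o*(T + o) + o = o + o*(T + o))
Z = 3105 (Z = -69*(103 - 148) = -69*(-45) = 3105)
b = 4920 (b = -328*(1 - 57 + 41) = -328*(-15) = -8*(-615) = 4920)
b/Z = 4920/3105 = 4920*(1/3105) = 328/207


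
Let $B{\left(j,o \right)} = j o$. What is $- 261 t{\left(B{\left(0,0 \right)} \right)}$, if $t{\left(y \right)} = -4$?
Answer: $1044$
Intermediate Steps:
$- 261 t{\left(B{\left(0,0 \right)} \right)} = \left(-261\right) \left(-4\right) = 1044$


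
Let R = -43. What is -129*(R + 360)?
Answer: -40893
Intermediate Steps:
-129*(R + 360) = -129*(-43 + 360) = -129*317 = -40893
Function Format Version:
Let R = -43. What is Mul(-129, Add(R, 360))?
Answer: -40893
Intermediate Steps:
Mul(-129, Add(R, 360)) = Mul(-129, Add(-43, 360)) = Mul(-129, 317) = -40893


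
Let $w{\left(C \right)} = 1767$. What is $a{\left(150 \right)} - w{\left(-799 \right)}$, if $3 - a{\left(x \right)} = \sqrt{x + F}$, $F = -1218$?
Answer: $-1764 - 2 i \sqrt{267} \approx -1764.0 - 32.68 i$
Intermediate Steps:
$a{\left(x \right)} = 3 - \sqrt{-1218 + x}$ ($a{\left(x \right)} = 3 - \sqrt{x - 1218} = 3 - \sqrt{-1218 + x}$)
$a{\left(150 \right)} - w{\left(-799 \right)} = \left(3 - \sqrt{-1218 + 150}\right) - 1767 = \left(3 - \sqrt{-1068}\right) - 1767 = \left(3 - 2 i \sqrt{267}\right) - 1767 = -1764 - 2 i \sqrt{267}$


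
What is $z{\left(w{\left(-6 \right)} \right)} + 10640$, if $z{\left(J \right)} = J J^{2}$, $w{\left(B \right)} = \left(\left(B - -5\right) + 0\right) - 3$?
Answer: $10576$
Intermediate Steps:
$w{\left(B \right)} = 2 + B$ ($w{\left(B \right)} = \left(\left(B + 5\right) + 0\right) - 3 = \left(\left(5 + B\right) + 0\right) - 3 = \left(5 + B\right) - 3 = 2 + B$)
$z{\left(J \right)} = J^{3}$
$z{\left(w{\left(-6 \right)} \right)} + 10640 = \left(2 - 6\right)^{3} + 10640 = \left(-4\right)^{3} + 10640 = -64 + 10640 = 10576$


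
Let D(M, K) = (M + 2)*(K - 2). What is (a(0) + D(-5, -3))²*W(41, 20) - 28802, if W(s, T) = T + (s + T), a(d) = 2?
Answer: -5393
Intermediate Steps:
D(M, K) = (-2 + K)*(2 + M) (D(M, K) = (2 + M)*(-2 + K) = (-2 + K)*(2 + M))
W(s, T) = s + 2*T (W(s, T) = T + (T + s) = s + 2*T)
(a(0) + D(-5, -3))²*W(41, 20) - 28802 = (2 + (-4 - 2*(-5) + 2*(-3) - 3*(-5)))²*(41 + 2*20) - 28802 = (2 + (-4 + 10 - 6 + 15))²*(41 + 40) - 28802 = (2 + 15)²*81 - 28802 = 17²*81 - 28802 = 289*81 - 28802 = 23409 - 28802 = -5393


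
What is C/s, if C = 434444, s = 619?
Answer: 434444/619 ≈ 701.85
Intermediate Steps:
C/s = 434444/619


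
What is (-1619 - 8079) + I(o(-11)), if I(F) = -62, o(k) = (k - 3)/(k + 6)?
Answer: -9760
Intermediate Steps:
o(k) = (-3 + k)/(6 + k)
(-1619 - 8079) + I(o(-11)) = (-1619 - 8079) - 62 = -9698 - 62 = -9760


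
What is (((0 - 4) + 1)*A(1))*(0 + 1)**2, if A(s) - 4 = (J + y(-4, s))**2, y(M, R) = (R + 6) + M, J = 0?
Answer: -39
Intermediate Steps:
y(M, R) = 6 + M + R (y(M, R) = (6 + R) + M = 6 + M + R)
A(s) = 4 + (2 + s)**2 (A(s) = 4 + (0 + (6 - 4 + s))**2 = 4 + (0 + (2 + s))**2 = 4 + (2 + s)**2)
(((0 - 4) + 1)*A(1))*(0 + 1)**2 = (((0 - 4) + 1)*(4 + (2 + 1)**2))*(0 + 1)**2 = ((-4 + 1)*(4 + 3**2))*1**2 = -3*(4 + 9)*1 = -3*13*1 = -39*1 = -39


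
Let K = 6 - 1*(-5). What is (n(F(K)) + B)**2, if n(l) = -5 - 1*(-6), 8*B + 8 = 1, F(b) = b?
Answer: 1/64 ≈ 0.015625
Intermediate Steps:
K = 11 (K = 6 + 5 = 11)
B = -7/8 (B = -1 + (1/8)*1 = -1 + 1/8 = -7/8 ≈ -0.87500)
n(l) = 1 (n(l) = -5 + 6 = 1)
(n(F(K)) + B)**2 = (1 - 7/8)**2 = (1/8)**2 = 1/64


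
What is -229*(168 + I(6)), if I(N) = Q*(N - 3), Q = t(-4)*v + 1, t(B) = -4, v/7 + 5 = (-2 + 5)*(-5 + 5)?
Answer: -135339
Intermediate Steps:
v = -35 (v = -35 + 7*((-2 + 5)*(-5 + 5)) = -35 + 7*(3*0) = -35 + 7*0 = -35 + 0 = -35)
Q = 141 (Q = -4*(-35) + 1 = 140 + 1 = 141)
I(N) = -423 + 141*N (I(N) = 141*(N - 3) = 141*(-3 + N) = -423 + 141*N)
-229*(168 + I(6)) = -229*(168 + (-423 + 141*6)) = -229*(168 + (-423 + 846)) = -229*(168 + 423) = -229*591 = -135339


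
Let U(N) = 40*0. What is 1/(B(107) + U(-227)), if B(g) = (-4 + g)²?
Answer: 1/10609 ≈ 9.4260e-5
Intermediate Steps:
U(N) = 0
1/(B(107) + U(-227)) = 1/((-4 + 107)² + 0) = 1/(103² + 0) = 1/(10609 + 0) = 1/10609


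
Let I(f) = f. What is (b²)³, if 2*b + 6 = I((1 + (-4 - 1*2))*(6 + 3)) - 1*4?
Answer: 27680640625/64 ≈ 4.3251e+8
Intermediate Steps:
b = -55/2 (b = -3 + ((1 + (-4 - 1*2))*(6 + 3) - 1*4)/2 = -3 + ((1 + (-4 - 2))*9 - 4)/2 = -3 + ((1 - 6)*9 - 4)/2 = -3 + (-5*9 - 4)/2 = -3 + (-45 - 4)/2 = -3 + (½)*(-49) = -3 - 49/2 = -55/2 ≈ -27.500)
(b²)³ = ((-55/2)²)³ = (3025/4)³ = 27680640625/64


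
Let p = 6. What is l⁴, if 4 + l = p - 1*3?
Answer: 1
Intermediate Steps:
l = -1 (l = -4 + (6 - 1*3) = -4 + (6 - 3) = -4 + 3 = -1)
l⁴ = (-1)⁴ = 1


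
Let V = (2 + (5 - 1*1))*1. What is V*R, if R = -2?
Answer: -12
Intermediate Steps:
V = 6 (V = (2 + (5 - 1))*1 = (2 + 4)*1 = 6*1 = 6)
V*R = 6*(-2) = -12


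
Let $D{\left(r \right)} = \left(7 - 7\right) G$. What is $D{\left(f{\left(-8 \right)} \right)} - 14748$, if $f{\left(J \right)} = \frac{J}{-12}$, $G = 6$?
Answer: $-14748$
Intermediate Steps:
$f{\left(J \right)} = - \frac{J}{12}$ ($f{\left(J \right)} = J \left(- \frac{1}{12}\right) = - \frac{J}{12}$)
$D{\left(r \right)} = 0$ ($D{\left(r \right)} = \left(7 - 7\right) 6 = 0 \cdot 6 = 0$)
$D{\left(f{\left(-8 \right)} \right)} - 14748 = 0 - 14748 = -14748$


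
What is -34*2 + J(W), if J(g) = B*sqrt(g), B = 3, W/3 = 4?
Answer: -68 + 6*sqrt(3) ≈ -57.608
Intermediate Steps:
W = 12 (W = 3*4 = 12)
J(g) = 3*sqrt(g)
-34*2 + J(W) = -34*2 + 3*sqrt(12) = -68 + 3*(2*sqrt(3)) = -68 + 6*sqrt(3)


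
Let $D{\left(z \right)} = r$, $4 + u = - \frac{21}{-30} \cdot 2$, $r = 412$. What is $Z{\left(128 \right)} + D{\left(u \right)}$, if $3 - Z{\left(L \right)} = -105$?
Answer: $520$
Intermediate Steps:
$Z{\left(L \right)} = 108$ ($Z{\left(L \right)} = 3 - -105 = 3 + 105 = 108$)
$u = - \frac{13}{5}$ ($u = -4 + - \frac{21}{-30} \cdot 2 = -4 + \left(-21\right) \left(- \frac{1}{30}\right) 2 = -4 + \frac{7}{10} \cdot 2 = -4 + \frac{7}{5} = - \frac{13}{5} \approx -2.6$)
$D{\left(z \right)} = 412$
$Z{\left(128 \right)} + D{\left(u \right)} = 108 + 412 = 520$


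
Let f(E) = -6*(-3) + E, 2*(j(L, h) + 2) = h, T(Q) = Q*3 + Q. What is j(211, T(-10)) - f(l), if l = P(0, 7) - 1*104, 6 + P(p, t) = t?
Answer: 63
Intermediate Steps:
P(p, t) = -6 + t
T(Q) = 4*Q (T(Q) = 3*Q + Q = 4*Q)
j(L, h) = -2 + h/2
l = -103 (l = (-6 + 7) - 1*104 = 1 - 104 = -103)
f(E) = 18 + E
j(211, T(-10)) - f(l) = (-2 + (4*(-10))/2) - (18 - 103) = (-2 + (1/2)*(-40)) - 1*(-85) = (-2 - 20) + 85 = -22 + 85 = 63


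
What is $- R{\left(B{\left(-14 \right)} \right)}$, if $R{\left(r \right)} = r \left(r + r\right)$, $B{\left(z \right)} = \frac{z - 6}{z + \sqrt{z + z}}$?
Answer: $- \frac{200}{\left(7 - i \sqrt{7}\right)^{2}} \approx -2.6786 - 2.3623 i$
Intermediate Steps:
$B{\left(z \right)} = \frac{-6 + z}{z + \sqrt{2} \sqrt{z}}$ ($B{\left(z \right)} = \frac{-6 + z}{z + \sqrt{2 z}} = \frac{-6 + z}{z + \sqrt{2} \sqrt{z}}$)
$R{\left(r \right)} = 2 r^{2}$ ($R{\left(r \right)} = r 2 r = 2 r^{2}$)
$- R{\left(B{\left(-14 \right)} \right)} = - 2 \left(\frac{-6 - 14}{-14 + \sqrt{2} \sqrt{-14}}\right)^{2} = - 2 \left(\frac{1}{-14 + \sqrt{2} i \sqrt{14}} \left(-20\right)\right)^{2} = - 2 \left(\frac{1}{-14 + 2 i \sqrt{7}} \left(-20\right)\right)^{2} = - 2 \left(- \frac{20}{-14 + 2 i \sqrt{7}}\right)^{2} = - 2 \frac{400}{\left(-14 + 2 i \sqrt{7}\right)^{2}} = - \frac{800}{\left(-14 + 2 i \sqrt{7}\right)^{2}}$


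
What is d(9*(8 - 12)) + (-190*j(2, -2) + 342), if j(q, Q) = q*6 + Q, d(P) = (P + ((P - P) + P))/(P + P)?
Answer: -1557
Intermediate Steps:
d(P) = 1 (d(P) = (P + (0 + P))/((2*P)) = (P + P)*(1/(2*P)) = (2*P)*(1/(2*P)) = 1)
j(q, Q) = Q + 6*q (j(q, Q) = 6*q + Q = Q + 6*q)
d(9*(8 - 12)) + (-190*j(2, -2) + 342) = 1 + (-190*(-2 + 6*2) + 342) = 1 + (-190*(-2 + 12) + 342) = 1 + (-190*10 + 342) = 1 + (-1900 + 342) = 1 - 1558 = -1557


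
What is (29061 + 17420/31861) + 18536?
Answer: 1516505437/31861 ≈ 47598.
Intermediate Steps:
(29061 + 17420/31861) + 18536 = 925929941/31861 + 18536 = 1516505437/31861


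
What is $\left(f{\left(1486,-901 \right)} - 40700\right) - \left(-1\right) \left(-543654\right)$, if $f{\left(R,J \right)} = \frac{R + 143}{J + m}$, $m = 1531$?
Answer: $- \frac{40904599}{70} \approx -5.8435 \cdot 10^{5}$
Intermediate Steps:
$f{\left(R,J \right)} = \frac{143 + R}{1531 + J}$ ($f{\left(R,J \right)} = \frac{R + 143}{J + 1531} = \frac{143 + R}{1531 + J}$)
$\left(f{\left(1486,-901 \right)} - 40700\right) - \left(-1\right) \left(-543654\right) = \left(\frac{143 + 1486}{1531 - 901} - 40700\right) - \left(-1\right) \left(-543654\right) = \left(\frac{1}{630} \cdot 1629 - 40700\right) - 543654 = \left(\frac{181}{70} - 40700\right) - 543654 = - \frac{2848819}{70} - 543654 = - \frac{40904599}{70}$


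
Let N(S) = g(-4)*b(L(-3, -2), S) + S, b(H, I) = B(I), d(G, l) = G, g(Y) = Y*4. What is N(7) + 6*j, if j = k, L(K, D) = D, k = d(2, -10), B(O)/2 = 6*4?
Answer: -749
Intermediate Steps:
B(O) = 48 (B(O) = 2*(6*4) = 2*24 = 48)
g(Y) = 4*Y
k = 2
b(H, I) = 48
j = 2
N(S) = -768 + S (N(S) = (4*(-4))*48 + S = -16*48 + S = -768 + S)
N(7) + 6*j = (-768 + 7) + 6*2 = -761 + 12 = -749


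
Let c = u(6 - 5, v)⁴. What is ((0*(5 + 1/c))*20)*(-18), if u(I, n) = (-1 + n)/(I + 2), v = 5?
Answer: 0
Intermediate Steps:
u(I, n) = (-1 + n)/(2 + I)
c = 256/81 (c = ((-1 + 5)/(2 + (6 - 5)))⁴ = (4/(2 + 1))⁴ = (4/3)⁴ = 256/81 ≈ 3.1605)
((0*(5 + 1/c))*20)*(-18) = ((0*(5 + 1/(256/81)))*20)*(-18) = ((0*(5 + 81/256))*20)*(-18) = ((0*(1361/256))*20)*(-18) = (0*20)*(-18) = 0*(-18) = 0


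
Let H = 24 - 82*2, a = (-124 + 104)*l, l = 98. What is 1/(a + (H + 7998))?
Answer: 1/5898 ≈ 0.00016955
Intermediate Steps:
a = -1960 (a = (-124 + 104)*98 = -20*98 = -1960)
H = -140 (H = 24 - 164 = -140)
1/(a + (H + 7998)) = 1/(-1960 + (-140 + 7998)) = 1/(-1960 + 7858) = 1/5898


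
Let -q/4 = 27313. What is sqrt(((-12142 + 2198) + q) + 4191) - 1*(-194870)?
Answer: 194870 + I*sqrt(115005) ≈ 1.9487e+5 + 339.12*I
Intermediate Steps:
q = -109252 (q = -4*27313 = -109252)
sqrt(((-12142 + 2198) + q) + 4191) - 1*(-194870) = sqrt(((-12142 + 2198) - 109252) + 4191) - 1*(-194870) = sqrt((-9944 - 109252) + 4191) + 194870 = sqrt(-119196 + 4191) + 194870 = sqrt(-115005) + 194870 = I*sqrt(115005) + 194870 = 194870 + I*sqrt(115005)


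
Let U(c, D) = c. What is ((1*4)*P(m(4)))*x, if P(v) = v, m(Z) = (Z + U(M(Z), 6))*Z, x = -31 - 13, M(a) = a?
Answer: -5632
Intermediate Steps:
x = -44
m(Z) = 2*Z² (m(Z) = (Z + Z)*Z = (2*Z)*Z = 2*Z²)
((1*4)*P(m(4)))*x = ((1*4)*(2*4²))*(-44) = (4*(2*16))*(-44) = (4*32)*(-44) = 128*(-44) = -5632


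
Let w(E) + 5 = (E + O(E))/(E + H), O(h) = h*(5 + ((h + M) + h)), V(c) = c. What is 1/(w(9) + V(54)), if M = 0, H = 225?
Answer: 13/649 ≈ 0.020031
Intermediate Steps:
O(h) = h*(5 + 2*h) (O(h) = h*(5 + ((h + 0) + h)) = h*(5 + (h + h)) = h*(5 + 2*h))
w(E) = -5 + (E + E*(5 + 2*E))/(225 + E) (w(E) = -5 + (E + E*(5 + 2*E))/(E + 225) = -5 + (E + E*(5 + 2*E))/(225 + E))
1/(w(9) + V(54)) = 1/((-1125 + 9 + 2*9**2)/(225 + 9) + 54) = 1/((-1125 + 9 + 2*81)/234 + 54) = 1/((-1125 + 9 + 162)/234 + 54) = 1/((1/234)*(-954) + 54) = 1/(-53/13 + 54) = 1/(649/13) = 13/649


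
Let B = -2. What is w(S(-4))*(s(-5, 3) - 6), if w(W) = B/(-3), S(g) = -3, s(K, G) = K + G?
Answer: -16/3 ≈ -5.3333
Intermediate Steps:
s(K, G) = G + K
w(W) = ⅔ (w(W) = -2/(-3) = -2*(-⅓) = ⅔)
w(S(-4))*(s(-5, 3) - 6) = 2*((3 - 5) - 6)/3 = 2*(-2 - 6)/3 = (⅔)*(-8) = -16/3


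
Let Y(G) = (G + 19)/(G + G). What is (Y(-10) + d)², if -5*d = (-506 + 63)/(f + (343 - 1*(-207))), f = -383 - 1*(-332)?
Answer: 7392961/99600400 ≈ 0.074226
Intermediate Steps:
f = -51 (f = -383 + 332 = -51)
Y(G) = (19 + G)/(2*G) (Y(G) = (19 + G)/((2*G)) = (19 + G)*(1/(2*G)) = (19 + G)/(2*G))
d = 443/2495 (d = -(-506 + 63)/(5*(-51 + (343 - 1*(-207)))) = -(-443)/(5*(-51 + (343 + 207))) = -(-443)/(5*(-51 + 550)) = -(-443)/(5*499) = -⅕*(-443/499) = 443/2495 ≈ 0.17756)
(Y(-10) + d)² = ((½)*(19 - 10)/(-10) + 443/2495)² = ((½)*(-⅒)*9 + 443/2495)² = (-9/20 + 443/2495)² = (-2719/9980)² = 7392961/99600400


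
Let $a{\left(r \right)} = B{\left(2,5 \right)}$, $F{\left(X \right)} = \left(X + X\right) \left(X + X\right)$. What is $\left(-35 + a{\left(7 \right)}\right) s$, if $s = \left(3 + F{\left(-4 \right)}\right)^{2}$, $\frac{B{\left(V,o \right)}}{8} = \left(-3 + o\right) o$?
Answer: $202005$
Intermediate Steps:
$B{\left(V,o \right)} = 8 o \left(-3 + o\right)$ ($B{\left(V,o \right)} = 8 \left(-3 + o\right) o = 8 o \left(-3 + o\right)$)
$F{\left(X \right)} = 4 X^{2}$ ($F{\left(X \right)} = 2 X 2 X = 4 X^{2}$)
$a{\left(r \right)} = 80$ ($a{\left(r \right)} = 8 \cdot 5 \left(-3 + 5\right) = 8 \cdot 5 \cdot 2 = 80$)
$s = 4489$ ($s = \left(3 + 4 \left(-4\right)^{2}\right)^{2} = \left(3 + 4 \cdot 16\right)^{2} = \left(3 + 64\right)^{2} = 67^{2} = 4489$)
$\left(-35 + a{\left(7 \right)}\right) s = \left(-35 + 80\right) 4489 = 45 \cdot 4489 = 202005$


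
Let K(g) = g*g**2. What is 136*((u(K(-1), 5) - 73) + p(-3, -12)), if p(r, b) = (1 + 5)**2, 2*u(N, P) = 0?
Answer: -5032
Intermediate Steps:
K(g) = g**3
u(N, P) = 0 (u(N, P) = (1/2)*0 = 0)
p(r, b) = 36 (p(r, b) = 6**2 = 36)
136*((u(K(-1), 5) - 73) + p(-3, -12)) = 136*((0 - 73) + 36) = 136*(-73 + 36) = 136*(-37) = -5032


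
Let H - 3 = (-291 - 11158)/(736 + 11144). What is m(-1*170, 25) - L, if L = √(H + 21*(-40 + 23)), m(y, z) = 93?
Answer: 93 - I*√1391599770/1980 ≈ 93.0 - 18.84*I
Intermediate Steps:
H = 24191/11880 (H = 3 + (-291 - 11158)/(736 + 11144) = 3 - 11449/11880 = 24191/11880 ≈ 2.0363)
L = I*√1391599770/1980 (L = √(24191/11880 + 21*(-40 + 23)) = √(24191/11880 + 21*(-17)) = √(24191/11880 - 357) = √(-4216969/11880) = I*√1391599770/1980 ≈ 18.84*I)
m(-1*170, 25) - L = 93 - I*√1391599770/1980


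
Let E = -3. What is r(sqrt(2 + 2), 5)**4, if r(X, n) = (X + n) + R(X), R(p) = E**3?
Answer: 160000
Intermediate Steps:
R(p) = -27 (R(p) = (-3)**3 = -27)
r(X, n) = -27 + X + n (r(X, n) = (X + n) - 27 = -27 + X + n)
r(sqrt(2 + 2), 5)**4 = (-27 + sqrt(2 + 2) + 5)**4 = (-27 + sqrt(4) + 5)**4 = (-27 + 2 + 5)**4 = (-20)**4 = 160000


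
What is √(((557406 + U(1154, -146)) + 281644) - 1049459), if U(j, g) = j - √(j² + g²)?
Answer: √(-209255 - 2*√338258) ≈ 458.71*I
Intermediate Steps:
U(j, g) = j - √(g² + j²)
√(((557406 + U(1154, -146)) + 281644) - 1049459) = √(((557406 + (1154 - √((-146)² + 1154²))) + 281644) - 1049459) = √(((557406 + (1154 - √(21316 + 1331716))) + 281644) - 1049459) = √(((557406 + (1154 - √1353032)) + 281644) - 1049459) = √(((557406 + (1154 - 2*√338258)) + 281644) - 1049459) = √(((558560 - 2*√338258) + 281644) - 1049459) = √((840204 - 2*√338258) - 1049459) = √(-209255 - 2*√338258)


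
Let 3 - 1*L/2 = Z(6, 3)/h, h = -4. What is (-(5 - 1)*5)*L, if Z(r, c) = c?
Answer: -150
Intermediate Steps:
L = 15/2 (L = 6 - 6/(-4) = 6 - 6*(-1)/4 = 6 - 2*(-¾) = 6 + 3/2 = 15/2 ≈ 7.5000)
(-(5 - 1)*5)*L = (-(5 - 1)*5)*(15/2) = (-1*4*5)*(15/2) = -4*5*(15/2) = -20*15/2 = -150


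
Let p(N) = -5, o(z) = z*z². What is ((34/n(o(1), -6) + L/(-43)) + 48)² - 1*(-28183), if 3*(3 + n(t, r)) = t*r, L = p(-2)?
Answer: 1381666864/46225 ≈ 29890.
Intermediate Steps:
o(z) = z³
L = -5
n(t, r) = -3 + r*t/3 (n(t, r) = -3 + (t*r)/3 = -3 + (r*t)/3 = -3 + r*t/3)
((34/n(o(1), -6) + L/(-43)) + 48)² - 1*(-28183) = ((34/(-3 + (⅓)*(-6)*1³) - 5/(-43)) + 48)² - 1*(-28183) = ((34/(-3 + (⅓)*(-6)*1) - 5*(-1/43)) + 48)² + 28183 = ((34/(-3 - 2) + 5/43) + 48)² + 28183 = ((34/(-5) + 5/43) + 48)² + 28183 = ((34*(-⅕) + 5/43) + 48)² + 28183 = ((-34/5 + 5/43) + 48)² + 28183 = (-1437/215 + 48)² + 28183 = (8883/215)² + 28183 = 78907689/46225 + 28183 = 1381666864/46225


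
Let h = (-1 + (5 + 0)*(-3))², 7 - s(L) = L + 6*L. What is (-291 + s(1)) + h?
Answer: -35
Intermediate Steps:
s(L) = 7 - 7*L (s(L) = 7 - (L + 6*L) = 7 - 7*L)
h = 256 (h = (-1 + 5*(-3))² = (-1 - 15)² = (-16)² = 256)
(-291 + s(1)) + h = (-291 + (7 - 7*1)) + 256 = (-291 + (7 - 7)) + 256 = (-291 + 0) + 256 = -291 + 256 = -35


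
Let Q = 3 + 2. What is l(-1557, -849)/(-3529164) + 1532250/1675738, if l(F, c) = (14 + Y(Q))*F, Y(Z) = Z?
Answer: 909522482709/985659037172 ≈ 0.92276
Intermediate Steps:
Q = 5
l(F, c) = 19*F (l(F, c) = (14 + 5)*F = 19*F)
l(-1557, -849)/(-3529164) + 1532250/1675738 = (19*(-1557))/(-3529164) + 1532250/1675738 = -29583*(-1/3529164) + 1532250*(1/1675738) = 9861/1176388 + 766125/837869 = 909522482709/985659037172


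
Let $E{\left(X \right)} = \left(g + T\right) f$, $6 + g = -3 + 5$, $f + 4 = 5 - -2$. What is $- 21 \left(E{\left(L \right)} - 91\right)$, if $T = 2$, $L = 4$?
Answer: $2037$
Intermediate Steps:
$f = 3$ ($f = -4 + \left(5 - -2\right) = -4 + \left(5 + 2\right) = -4 + 7 = 3$)
$g = -4$ ($g = -6 + \left(-3 + 5\right) = -6 + 2 = -4$)
$E{\left(X \right)} = -6$ ($E{\left(X \right)} = \left(-4 + 2\right) 3 = \left(-2\right) 3 = -6$)
$- 21 \left(E{\left(L \right)} - 91\right) = - 21 \left(-6 - 91\right) = \left(-21\right) \left(-97\right) = 2037$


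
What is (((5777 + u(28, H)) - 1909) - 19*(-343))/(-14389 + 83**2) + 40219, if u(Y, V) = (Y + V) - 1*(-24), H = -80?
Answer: 301632143/7500 ≈ 40218.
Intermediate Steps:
u(Y, V) = 24 + V + Y (u(Y, V) = (V + Y) + 24 = 24 + V + Y)
(((5777 + u(28, H)) - 1909) - 19*(-343))/(-14389 + 83**2) + 40219 = (((5777 + (24 - 80 + 28)) - 1909) - 19*(-343))/(-14389 + 83**2) + 40219 = (((5777 - 28) - 1909) + 6517)/(-14389 + 6889) + 40219 = ((5749 - 1909) + 6517)/(-7500) + 40219 = (3840 + 6517)*(-1/7500) + 40219 = 10357*(-1/7500) + 40219 = -10357/7500 + 40219 = 301632143/7500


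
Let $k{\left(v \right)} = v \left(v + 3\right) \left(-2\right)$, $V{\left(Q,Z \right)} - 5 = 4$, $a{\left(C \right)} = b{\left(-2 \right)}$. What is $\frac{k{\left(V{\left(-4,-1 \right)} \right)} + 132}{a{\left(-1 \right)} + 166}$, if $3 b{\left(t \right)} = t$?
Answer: $- \frac{63}{124} \approx -0.50806$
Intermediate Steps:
$b{\left(t \right)} = \frac{t}{3}$
$a{\left(C \right)} = - \frac{2}{3}$ ($a{\left(C \right)} = \frac{1}{3} \left(-2\right) = - \frac{2}{3}$)
$V{\left(Q,Z \right)} = 9$ ($V{\left(Q,Z \right)} = 5 + 4 = 9$)
$k{\left(v \right)} = - 2 v \left(3 + v\right)$ ($k{\left(v \right)} = v \left(3 + v\right) \left(-2\right) = - 2 v \left(3 + v\right)$)
$\frac{k{\left(V{\left(-4,-1 \right)} \right)} + 132}{a{\left(-1 \right)} + 166} = \frac{\left(-2\right) 9 \left(3 + 9\right) + 132}{- \frac{2}{3} + 166} = \frac{\left(-2\right) 9 \cdot 12 + 132}{\frac{496}{3}} = \left(-216 + 132\right) \frac{3}{496} = \left(-84\right) \frac{3}{496} = - \frac{63}{124}$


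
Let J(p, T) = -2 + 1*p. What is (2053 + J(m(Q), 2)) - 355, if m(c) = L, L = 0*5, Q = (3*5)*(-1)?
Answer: 1696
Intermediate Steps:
Q = -15 (Q = 15*(-1) = -15)
L = 0
m(c) = 0
J(p, T) = -2 + p
(2053 + J(m(Q), 2)) - 355 = (2053 + (-2 + 0)) - 355 = (2053 - 2) - 355 = 2051 - 355 = 1696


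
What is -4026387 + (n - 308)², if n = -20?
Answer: -3918803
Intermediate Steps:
-4026387 + (n - 308)² = -4026387 + (-20 - 308)² = -4026387 + (-328)² = -4026387 + 107584 = -3918803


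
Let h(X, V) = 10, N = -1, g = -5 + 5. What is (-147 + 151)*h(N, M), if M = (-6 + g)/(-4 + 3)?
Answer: 40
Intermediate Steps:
g = 0
M = 6 (M = (-6 + 0)/(-4 + 3) = -6/(-1) = -6*(-1) = 6)
(-147 + 151)*h(N, M) = (-147 + 151)*10 = 4*10 = 40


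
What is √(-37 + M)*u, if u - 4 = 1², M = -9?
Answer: 5*I*√46 ≈ 33.912*I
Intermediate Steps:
u = 5 (u = 4 + 1² = 4 + 1 = 5)
√(-37 + M)*u = √(-37 - 9)*5 = √(-46)*5 = (I*√46)*5 = 5*I*√46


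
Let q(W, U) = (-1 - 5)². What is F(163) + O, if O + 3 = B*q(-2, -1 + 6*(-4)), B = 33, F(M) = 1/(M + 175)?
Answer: 400531/338 ≈ 1185.0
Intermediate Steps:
F(M) = 1/(175 + M)
q(W, U) = 36 (q(W, U) = (-6)² = 36)
O = 1185 (O = -3 + 33*36 = -3 + 1188 = 1185)
F(163) + O = 1/(175 + 163) + 1185 = 1/338 + 1185 = 400531/338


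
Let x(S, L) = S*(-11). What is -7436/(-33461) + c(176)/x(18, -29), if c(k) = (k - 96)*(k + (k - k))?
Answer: -21348116/301149 ≈ -70.889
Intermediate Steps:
x(S, L) = -11*S
c(k) = k*(-96 + k) (c(k) = (-96 + k)*(k + 0) = (-96 + k)*k = k*(-96 + k))
-7436/(-33461) + c(176)/x(18, -29) = -7436/(-33461) + (176*(-96 + 176))/((-11*18)) = -7436*(-1/33461) + (176*80)/(-198) = 7436/33461 + 14080*(-1/198) = 7436/33461 - 640/9 = -21348116/301149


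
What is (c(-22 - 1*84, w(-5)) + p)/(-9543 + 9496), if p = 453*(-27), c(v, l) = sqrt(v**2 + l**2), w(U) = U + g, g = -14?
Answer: 12231/47 - sqrt(11597)/47 ≈ 257.94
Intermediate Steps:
w(U) = -14 + U (w(U) = U - 14 = -14 + U)
c(v, l) = sqrt(l**2 + v**2)
p = -12231
(c(-22 - 1*84, w(-5)) + p)/(-9543 + 9496) = (sqrt((-14 - 5)**2 + (-22 - 1*84)**2) - 12231)/(-9543 + 9496) = (sqrt((-19)**2 + (-22 - 84)**2) - 12231)/(-47) = (sqrt(361 + (-106)**2) - 12231)*(-1/47) = (sqrt(361 + 11236) - 12231)*(-1/47) = (sqrt(11597) - 12231)*(-1/47) = (-12231 + sqrt(11597))*(-1/47) = 12231/47 - sqrt(11597)/47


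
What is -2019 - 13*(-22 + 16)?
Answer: -1941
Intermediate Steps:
-2019 - 13*(-22 + 16) = -2019 - 13*(-6) = -2019 + 78 = -1941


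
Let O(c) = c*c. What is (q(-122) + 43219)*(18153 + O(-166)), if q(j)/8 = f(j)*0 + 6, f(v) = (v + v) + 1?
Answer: 1977691303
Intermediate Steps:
O(c) = c²
f(v) = 1 + 2*v (f(v) = 2*v + 1 = 1 + 2*v)
q(j) = 48 (q(j) = 8*((1 + 2*j)*0 + 6) = 8*(0 + 6) = 8*6 = 48)
(q(-122) + 43219)*(18153 + O(-166)) = (48 + 43219)*(18153 + (-166)²) = 43267*(18153 + 27556) = 43267*45709 = 1977691303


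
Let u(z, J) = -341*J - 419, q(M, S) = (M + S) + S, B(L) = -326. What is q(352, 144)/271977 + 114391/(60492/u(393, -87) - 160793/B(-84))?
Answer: 37081069160043472/160554620446089 ≈ 230.96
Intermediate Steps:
q(M, S) = M + 2*S
u(z, J) = -419 - 341*J
q(352, 144)/271977 + 114391/(60492/u(393, -87) - 160793/B(-84)) = (352 + 2*144)/271977 + 114391/(60492/(-419 - 341*(-87)) - 160793/(-326)) = (352 + 288)*(1/271977) + 114391/(60492/(-419 + 29667) - 160793*(-1/326)) = 640*(1/271977) + 114391/(60492/29248 + 160793/326) = 640/271977 + 114391/(60492*(1/29248) + 160793/326) = 640/271977 + 114391/(15123/7312 + 160793/326) = 640/271977 + 114391/(590324257/1191856) = 640/271977 + 114391*(1191856/590324257) = 640/271977 + 136337599696/590324257 = 37081069160043472/160554620446089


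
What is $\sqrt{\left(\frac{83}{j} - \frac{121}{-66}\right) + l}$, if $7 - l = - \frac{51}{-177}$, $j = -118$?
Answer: $\frac{2 \sqrt{61419}}{177} \approx 2.8003$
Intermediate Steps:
$l = \frac{396}{59}$ ($l = 7 - - \frac{51}{-177} = 7 - \left(-51\right) \left(- \frac{1}{177}\right) = 7 - \frac{17}{59} = \frac{396}{59} \approx 6.7119$)
$\sqrt{\left(\frac{83}{j} - \frac{121}{-66}\right) + l} = \sqrt{\left(\frac{83}{-118} - \frac{121}{-66}\right) + \frac{396}{59}} = \sqrt{\left(83 \left(- \frac{1}{118}\right) - - \frac{11}{6}\right) + \frac{396}{59}} = \sqrt{\left(- \frac{83}{118} + \frac{11}{6}\right) + \frac{396}{59}} = \sqrt{\frac{200}{177} + \frac{396}{59}} = \sqrt{\frac{1388}{177}} = \frac{2 \sqrt{61419}}{177}$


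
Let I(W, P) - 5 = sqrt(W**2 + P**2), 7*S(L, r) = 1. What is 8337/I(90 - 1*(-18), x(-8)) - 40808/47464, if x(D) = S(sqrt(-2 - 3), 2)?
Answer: -5009233219/1127887032 + 19453*sqrt(571537)/190104 ≈ 72.919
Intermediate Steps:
S(L, r) = 1/7 (S(L, r) = (1/7)*1 = 1/7)
x(D) = 1/7
I(W, P) = 5 + sqrt(P**2 + W**2) (I(W, P) = 5 + sqrt(W**2 + P**2) = 5 + sqrt(P**2 + W**2))
8337/I(90 - 1*(-18), x(-8)) - 40808/47464 = 8337/(5 + sqrt((1/7)**2 + (90 - 1*(-18))**2)) - 40808/47464 = 8337/(5 + sqrt(1/49 + (90 + 18)**2)) - 40808*1/47464 = 8337/(5 + sqrt(1/49 + 108**2)) - 5101/5933 = 8337/(5 + sqrt(1/49 + 11664)) - 5101/5933 = 8337/(5 + sqrt(571537/49)) - 5101/5933 = 8337/(5 + sqrt(571537)/7) - 5101/5933 = -5101/5933 + 8337/(5 + sqrt(571537)/7)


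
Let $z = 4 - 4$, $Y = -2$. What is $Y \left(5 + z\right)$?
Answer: $-10$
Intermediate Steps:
$z = 0$
$Y \left(5 + z\right) = - 2 \left(5 + 0\right) = \left(-2\right) 5 = -10$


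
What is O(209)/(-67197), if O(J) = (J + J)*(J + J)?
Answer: -174724/67197 ≈ -2.6002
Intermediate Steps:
O(J) = 4*J**2 (O(J) = (2*J)*(2*J) = 4*J**2)
O(209)/(-67197) = (4*209**2)/(-67197) = (4*43681)*(-1/67197) = 174724*(-1/67197) = -174724/67197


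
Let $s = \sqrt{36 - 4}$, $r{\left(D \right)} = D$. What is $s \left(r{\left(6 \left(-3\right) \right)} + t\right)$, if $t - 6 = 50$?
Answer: $152 \sqrt{2} \approx 214.96$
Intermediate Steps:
$t = 56$ ($t = 6 + 50 = 56$)
$s = 4 \sqrt{2}$ ($s = \sqrt{32} = 4 \sqrt{2} \approx 5.6569$)
$s \left(r{\left(6 \left(-3\right) \right)} + t\right) = 4 \sqrt{2} \left(6 \left(-3\right) + 56\right) = 4 \sqrt{2} \left(-18 + 56\right) = 4 \sqrt{2} \cdot 38 = 152 \sqrt{2}$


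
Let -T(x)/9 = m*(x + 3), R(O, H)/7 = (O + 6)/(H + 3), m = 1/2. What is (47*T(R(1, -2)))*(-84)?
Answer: 923832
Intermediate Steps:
m = 1/2 ≈ 0.50000
R(O, H) = 7*(6 + O)/(3 + H) (R(O, H) = 7*((O + 6)/(H + 3)) = 7*((6 + O)/(3 + H)) = 7*(6 + O)/(3 + H))
T(x) = -27/2 - 9*x/2 (T(x) = -9*(x + 3)/2 = -9*(3 + x)/2 = -9*(3/2 + x/2) = -27/2 - 9*x/2)
(47*T(R(1, -2)))*(-84) = (47*(-27/2 - 63*(6 + 1)/(2*(3 - 2))))*(-84) = (47*(-27/2 - 63*7/(2*1)))*(-84) = (47*(-27/2 - 63*7/2))*(-84) = (47*(-27/2 - 9/2*49))*(-84) = (47*(-27/2 - 441/2))*(-84) = (47*(-234))*(-84) = -10998*(-84) = 923832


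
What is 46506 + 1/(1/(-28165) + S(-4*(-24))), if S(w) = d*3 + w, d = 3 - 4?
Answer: 121815240229/2619344 ≈ 46506.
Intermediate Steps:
d = -1
S(w) = -3 + w (S(w) = -1*3 + w = -3 + w)
46506 + 1/(1/(-28165) + S(-4*(-24))) = 46506 + 1/(1/(-28165) + (-3 - 4*(-24))) = 46506 + 1/(-1/28165 + (-3 + 96)) = 46506 + 1/(-1/28165 + 93) = 46506 + 1/(2619344/28165) = 46506 + 28165/2619344 = 121815240229/2619344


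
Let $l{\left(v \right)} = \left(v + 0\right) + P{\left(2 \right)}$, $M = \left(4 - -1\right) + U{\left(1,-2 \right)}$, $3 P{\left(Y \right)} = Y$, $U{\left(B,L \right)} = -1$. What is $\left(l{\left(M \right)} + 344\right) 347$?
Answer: $\frac{362962}{3} \approx 1.2099 \cdot 10^{5}$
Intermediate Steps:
$P{\left(Y \right)} = \frac{Y}{3}$
$M = 4$ ($M = \left(4 - -1\right) - 1 = \left(4 + 1\right) - 1 = 5 - 1 = 4$)
$l{\left(v \right)} = \frac{2}{3} + v$ ($l{\left(v \right)} = \left(v + 0\right) + \frac{1}{3} \cdot 2 = v + \frac{2}{3} = \frac{2}{3} + v$)
$\left(l{\left(M \right)} + 344\right) 347 = \left(\left(\frac{2}{3} + 4\right) + 344\right) 347 = \left(\frac{14}{3} + 344\right) 347 = \frac{1046}{3} \cdot 347 = \frac{362962}{3}$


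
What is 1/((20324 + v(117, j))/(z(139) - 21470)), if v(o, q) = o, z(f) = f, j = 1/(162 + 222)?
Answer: -21331/20441 ≈ -1.0435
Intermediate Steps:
j = 1/384 ≈ 0.0026042
1/((20324 + v(117, j))/(z(139) - 21470)) = 1/((20324 + 117)/(139 - 21470)) = 1/(20441/(-21331)) = 1/(20441*(-1/21331)) = 1/(-20441/21331) = -21331/20441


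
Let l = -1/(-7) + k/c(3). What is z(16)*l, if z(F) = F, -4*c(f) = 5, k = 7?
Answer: -3056/35 ≈ -87.314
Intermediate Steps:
c(f) = -5/4 (c(f) = -¼*5 = -5/4)
l = -191/35 (l = -1/(-7) + 7/(-5/4) = -1*(-⅐) + 7*(-⅘) = ⅐ - 28/5 = -191/35 ≈ -5.4571)
z(16)*l = 16*(-191/35) = -3056/35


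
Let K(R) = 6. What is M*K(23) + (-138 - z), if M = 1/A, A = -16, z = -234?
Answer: 765/8 ≈ 95.625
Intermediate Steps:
M = -1/16 (M = 1/(-16) = -1/16 ≈ -0.062500)
M*K(23) + (-138 - z) = -1/16*6 + (-138 - 1*(-234)) = -3/8 + (-138 + 234) = -3/8 + 96 = 765/8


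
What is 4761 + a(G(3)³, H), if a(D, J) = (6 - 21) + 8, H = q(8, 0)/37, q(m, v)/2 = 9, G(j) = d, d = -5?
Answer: 4754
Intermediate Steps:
G(j) = -5
q(m, v) = 18 (q(m, v) = 2*9 = 18)
H = 18/37 ≈ 0.48649
a(D, J) = -7 (a(D, J) = -15 + 8 = -7)
4761 + a(G(3)³, H) = 4761 - 7 = 4754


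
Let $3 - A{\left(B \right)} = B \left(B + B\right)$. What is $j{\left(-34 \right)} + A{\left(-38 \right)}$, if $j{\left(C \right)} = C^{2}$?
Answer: $-1729$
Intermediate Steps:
$A{\left(B \right)} = 3 - 2 B^{2}$ ($A{\left(B \right)} = 3 - B \left(B + B\right) = 3 - B 2 B = 3 - 2 B^{2}$)
$j{\left(-34 \right)} + A{\left(-38 \right)} = \left(-34\right)^{2} + \left(3 - 2 \left(-38\right)^{2}\right) = 1156 + \left(3 - 2888\right) = 1156 - 2885 = -1729$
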